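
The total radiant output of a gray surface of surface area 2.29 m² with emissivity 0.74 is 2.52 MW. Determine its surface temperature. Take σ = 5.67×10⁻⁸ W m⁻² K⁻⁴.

T ≈ 2260 K

From P = εσAT⁴, T = (P / εσA)^(1/4) = (2.52×10^6 / (0.74 × 5.67×10⁻⁸ × 2.29))^(1/4).
T = (2.62×10^13)^(1/4) = 2260 K.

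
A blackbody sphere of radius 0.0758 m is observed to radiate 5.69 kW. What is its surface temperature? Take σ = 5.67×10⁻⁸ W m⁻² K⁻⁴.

T ≈ 1090 K

A = 4πr² = 4π × (0.0758)² = 0.0722 m².
From P = σAT⁴, T = (P / σA)^(1/4) = (5690 / (5.67×10⁻⁸ × 0.0722))^(1/4).
T = (1.39×10^12)^(1/4) = 1090 K.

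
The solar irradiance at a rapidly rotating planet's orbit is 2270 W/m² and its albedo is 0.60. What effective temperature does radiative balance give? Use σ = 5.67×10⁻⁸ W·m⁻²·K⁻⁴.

T ≈ 252 K

Power absorbed = (1−a)S·πR²; power emitted = 4πR²σT⁴. Equating and cancelling πR²:
T = ((1−a)S / 4σ)^(1/4) = (908 / (4 × 5.67×10⁻⁸))^(1/4) = (4.00×10^9)^(1/4).
T = 252 K.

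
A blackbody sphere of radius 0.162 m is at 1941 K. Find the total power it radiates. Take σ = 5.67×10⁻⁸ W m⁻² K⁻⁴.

A = 4πr² = 4π × (0.162)² = 0.330 m².
P = σAT⁴ = 5.67×10⁻⁸ × 0.330 × (1941)⁴ = 5.67×10⁻⁸ × 0.330 × 1.42×10^13.
P = 2.65×10^5 W.

P ≈ 2.65×10^5 W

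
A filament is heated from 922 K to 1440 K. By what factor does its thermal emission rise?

ratio ≈ 5.95

P ∝ T⁴, so the ratio is (1440/922)⁴ = (1.562)⁴ = 5.95.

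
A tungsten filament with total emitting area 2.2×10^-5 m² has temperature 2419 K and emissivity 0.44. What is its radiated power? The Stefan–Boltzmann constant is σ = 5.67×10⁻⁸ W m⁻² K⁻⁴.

P = εσAT⁴ = 0.44 × 5.67×10⁻⁸ × 2.20×10^-5 × (2419)⁴ = 0.44 × 5.67×10⁻⁸ × 2.20×10^-5 × 3.42×10^13.
P = 18.8 W.

P ≈ 18.8 W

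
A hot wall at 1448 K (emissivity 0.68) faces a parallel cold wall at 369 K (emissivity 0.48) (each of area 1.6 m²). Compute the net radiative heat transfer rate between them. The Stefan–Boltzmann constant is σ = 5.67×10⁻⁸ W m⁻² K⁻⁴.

Q ≈ 1.56×10^5 W

For two large parallel gray plates, q = σ(T₁⁴ − T₂⁴) / (1/ε₁ + 1/ε₂ − 1).
1/ε₁ + 1/ε₂ − 1 = 1/0.68 + 1/0.48 − 1 = 2.554.
T₁⁴ − T₂⁴ = 4.40×10^12 − 1.85×10^10 = 4.38×10^12 K⁴.
q = 5.67×10⁻⁸ × 4.38×10^12 / 2.554 = 97200 W/m².
Q = q·A = 97200 × 1.6 = 1.56×10^5 W.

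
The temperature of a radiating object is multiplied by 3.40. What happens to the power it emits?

factor ≈ 134

P ∝ T⁴, so the power scales as (3.40)⁴ = 134.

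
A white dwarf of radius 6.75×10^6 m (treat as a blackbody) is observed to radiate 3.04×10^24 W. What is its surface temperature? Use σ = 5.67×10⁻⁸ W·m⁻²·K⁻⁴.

T ≈ 17500 K

A = 4πr² = 4π × (6.75×10^6)² = 5.73×10^14 m².
From P = σAT⁴, T = (P / σA)^(1/4) = (3.04×10^24 / (5.67×10⁻⁸ × 5.73×10^14))^(1/4).
T = (9.36×10^16)^(1/4) = 17500 K.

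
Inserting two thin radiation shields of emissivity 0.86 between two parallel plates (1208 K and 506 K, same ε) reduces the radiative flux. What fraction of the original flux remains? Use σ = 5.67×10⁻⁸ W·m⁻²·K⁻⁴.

ratio ≈ 0.333

With N identical shields there are N+1 = 3 gaps in series, each with the same radiative resistance, so the flux falls to 1/(N+1) of its unshielded value.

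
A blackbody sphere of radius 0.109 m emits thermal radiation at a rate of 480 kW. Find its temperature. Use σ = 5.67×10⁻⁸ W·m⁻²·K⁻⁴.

T ≈ 2740 K

A = 4πr² = 4π × (0.109)² = 0.149 m².
From P = σAT⁴, T = (P / σA)^(1/4) = (4.80×10^5 / (5.67×10⁻⁸ × 0.149))^(1/4).
T = (5.67×10^13)^(1/4) = 2740 K.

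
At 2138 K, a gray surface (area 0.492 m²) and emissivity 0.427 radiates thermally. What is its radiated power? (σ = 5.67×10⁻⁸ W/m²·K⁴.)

P = εσAT⁴ = 0.427 × 5.67×10⁻⁸ × 0.492 × (2138)⁴ = 0.427 × 5.67×10⁻⁸ × 0.492 × 2.09×10^13.
P = 2.49×10^5 W.

P ≈ 2.49×10^5 W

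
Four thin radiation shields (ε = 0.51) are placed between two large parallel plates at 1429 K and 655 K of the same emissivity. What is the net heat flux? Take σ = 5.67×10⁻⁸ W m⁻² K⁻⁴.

Each of the 5 gaps contributes resistance (2/ε − 1) = 2/0.51 − 1 = 2.922; total = 14.61.
q = σ(T₁⁴ − T₂⁴) / 14.61 = 5.67×10⁻⁸ × 3.99×10^12 / 14.61 = 15500 W/m².

q ≈ 15500 W/m²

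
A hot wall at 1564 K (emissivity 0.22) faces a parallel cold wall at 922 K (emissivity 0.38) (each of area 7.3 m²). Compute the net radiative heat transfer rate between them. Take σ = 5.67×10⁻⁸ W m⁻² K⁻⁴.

For two large parallel gray plates, q = σ(T₁⁴ − T₂⁴) / (1/ε₁ + 1/ε₂ − 1).
1/ε₁ + 1/ε₂ − 1 = 1/0.22 + 1/0.38 − 1 = 6.177.
T₁⁴ − T₂⁴ = 5.98×10^12 − 7.23×10^11 = 5.26×10^12 K⁴.
q = 5.67×10⁻⁸ × 5.26×10^12 / 6.177 = 48300 W/m².
Q = q·A = 48300 × 7.3 = 3.53×10^5 W.

Q ≈ 3.53×10^5 W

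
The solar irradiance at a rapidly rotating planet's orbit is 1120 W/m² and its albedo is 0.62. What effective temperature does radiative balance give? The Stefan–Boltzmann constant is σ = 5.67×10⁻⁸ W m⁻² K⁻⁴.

T ≈ 208 K

Power absorbed = (1−a)S·πR²; power emitted = 4πR²σT⁴. Equating and cancelling πR²:
T = ((1−a)S / 4σ)^(1/4) = (426 / (4 × 5.67×10⁻⁸))^(1/4) = (1.88×10^9)^(1/4).
T = 208 K.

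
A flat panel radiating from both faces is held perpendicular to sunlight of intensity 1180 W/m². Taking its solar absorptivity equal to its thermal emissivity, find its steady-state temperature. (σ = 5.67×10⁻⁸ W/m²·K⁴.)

T ≈ 319 K

Absorbed flux αS = emitted flux 2εσT⁴ per unit area; with α = ε this gives T = (S/2σ)^(1/4).
T = (1180 / (2 × 5.67×10⁻⁸))^(1/4) = (1.04×10^10)^(1/4).
T = 319 K.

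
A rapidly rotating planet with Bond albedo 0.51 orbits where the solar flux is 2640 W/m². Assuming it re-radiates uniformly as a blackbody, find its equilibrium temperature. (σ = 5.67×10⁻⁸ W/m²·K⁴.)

Power absorbed = (1−a)S·πR²; power emitted = 4πR²σT⁴. Equating and cancelling πR²:
T = ((1−a)S / 4σ)^(1/4) = (1290 / (4 × 5.67×10⁻⁸))^(1/4) = (5.70×10^9)^(1/4).
T = 275 K.

T ≈ 275 K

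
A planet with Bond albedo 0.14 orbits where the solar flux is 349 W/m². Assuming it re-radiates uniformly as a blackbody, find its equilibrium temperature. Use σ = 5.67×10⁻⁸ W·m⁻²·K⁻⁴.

Power absorbed = (1−a)S·πR²; power emitted = 4πR²σT⁴. Equating and cancelling πR²:
T = ((1−a)S / 4σ)^(1/4) = (300 / (4 × 5.67×10⁻⁸))^(1/4) = (1.32×10^9)^(1/4).
T = 191 K.

T ≈ 191 K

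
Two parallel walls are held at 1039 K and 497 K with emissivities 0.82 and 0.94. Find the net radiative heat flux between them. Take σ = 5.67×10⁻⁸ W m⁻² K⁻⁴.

q ≈ 48800 W/m²

For two large parallel gray plates, q = σ(T₁⁴ − T₂⁴) / (1/ε₁ + 1/ε₂ − 1).
1/ε₁ + 1/ε₂ − 1 = 1/0.82 + 1/0.94 − 1 = 1.283.
T₁⁴ − T₂⁴ = 1.17×10^12 − 6.10×10^10 = 1.10×10^12 K⁴.
q = 5.67×10⁻⁸ × 1.10×10^12 / 1.283 = 48800 W/m².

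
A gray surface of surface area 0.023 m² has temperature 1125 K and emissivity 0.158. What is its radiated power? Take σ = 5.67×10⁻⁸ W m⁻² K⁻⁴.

P ≈ 330 W

P = εσAT⁴ = 0.158 × 5.67×10⁻⁸ × 0.0230 × (1125)⁴ = 0.158 × 5.67×10⁻⁸ × 0.0230 × 1.60×10^12.
P = 330 W.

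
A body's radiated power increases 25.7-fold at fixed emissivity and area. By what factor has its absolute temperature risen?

P ∝ T⁴ ⇒ T ∝ P^(1/4), so T scales by (25.7)^(1/4) = 2.25.

factor ≈ 2.25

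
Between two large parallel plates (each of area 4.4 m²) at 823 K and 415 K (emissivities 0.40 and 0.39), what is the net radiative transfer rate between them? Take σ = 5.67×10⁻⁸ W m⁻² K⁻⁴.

Q ≈ 26300 W

For two large parallel gray plates, q = σ(T₁⁴ − T₂⁴) / (1/ε₁ + 1/ε₂ − 1).
1/ε₁ + 1/ε₂ − 1 = 1/0.40 + 1/0.39 − 1 = 4.064.
T₁⁴ − T₂⁴ = 4.59×10^11 − 2.97×10^10 = 4.29×10^11 K⁴.
q = 5.67×10⁻⁸ × 4.29×10^11 / 4.064 = 5990 W/m².
Q = q·A = 5990 × 4.4 = 26300 W.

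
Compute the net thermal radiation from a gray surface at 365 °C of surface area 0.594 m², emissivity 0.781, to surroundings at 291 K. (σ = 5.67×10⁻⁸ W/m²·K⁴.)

Convert: 365 °C = 638 K.
Q = εσA(T⁴ − T_s⁴). T⁴ − T_s⁴ = (638)⁴ − (291)⁴ = 1.66×10^11 − 7.17×10^9 = 1.59×10^11 K⁴.
Q = 0.781 × 5.67×10⁻⁸ × 0.594 × 1.59×10^11 = 4170 W.

Q ≈ 4170 W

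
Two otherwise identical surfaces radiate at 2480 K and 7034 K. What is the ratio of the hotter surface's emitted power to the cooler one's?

P ∝ T⁴, so the ratio is (7034/2480)⁴ = (2.836)⁴ = 64.7.

ratio ≈ 64.7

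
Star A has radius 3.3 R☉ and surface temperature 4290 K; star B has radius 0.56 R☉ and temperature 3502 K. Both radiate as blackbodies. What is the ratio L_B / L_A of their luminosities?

L = 4πR²σT⁴ ∝ R²T⁴, so L_B/L_A = (0.56/3.3)² × (3502/4290)⁴ = 0.0288 × 0.444 = 0.0128.

L_B/L_A ≈ 0.0128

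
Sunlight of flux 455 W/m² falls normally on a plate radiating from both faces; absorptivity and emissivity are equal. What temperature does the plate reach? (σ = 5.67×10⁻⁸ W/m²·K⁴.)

T ≈ 252 K

Absorbed flux αS = emitted flux 2εσT⁴ per unit area; with α = ε this gives T = (S/2σ)^(1/4).
T = (455 / (2 × 5.67×10⁻⁸))^(1/4) = (4.01×10^9)^(1/4).
T = 252 K.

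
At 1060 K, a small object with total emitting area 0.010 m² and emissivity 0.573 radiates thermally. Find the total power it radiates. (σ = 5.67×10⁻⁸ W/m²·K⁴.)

P ≈ 410 W

Stefan–Boltzmann: P = εσAT⁴ = 0.573 × 5.67×10⁻⁸ × 0.0100 × (1060)⁴ = 0.573 × 5.67×10⁻⁸ × 0.0100 × 1.26×10^12.
P = 410 W.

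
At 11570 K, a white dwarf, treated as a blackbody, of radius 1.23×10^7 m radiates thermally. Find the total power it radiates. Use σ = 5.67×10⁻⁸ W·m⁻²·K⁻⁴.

A = 4πr² = 4π × (1.23×10^7)² = 1.90×10^15 m².
P = σAT⁴ = 5.67×10⁻⁸ × 1.90×10^15 × (11570)⁴ = 5.67×10⁻⁸ × 1.90×10^15 × 1.79×10^16.
P = 1.93×10^24 W.

P ≈ 1.93×10^24 W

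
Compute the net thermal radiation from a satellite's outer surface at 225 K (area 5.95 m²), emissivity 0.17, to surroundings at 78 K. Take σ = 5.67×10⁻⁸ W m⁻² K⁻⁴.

Q ≈ 145 W

Q = εσA(T⁴ − T_s⁴). T⁴ − T_s⁴ = (225)⁴ − (78)⁴ = 2.56×10^9 − 3.70×10^7 = 2.53×10^9 K⁴.
Q = 0.17 × 5.67×10⁻⁸ × 5.95 × 2.53×10^9 = 145 W.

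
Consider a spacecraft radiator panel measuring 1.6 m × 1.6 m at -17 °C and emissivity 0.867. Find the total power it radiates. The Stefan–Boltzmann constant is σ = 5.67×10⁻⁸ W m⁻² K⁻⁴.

P ≈ 541 W

A = 1.6 × 1.6 = 2.56 m².
-17 °C = 256 K.
Stefan–Boltzmann: P = εσAT⁴ = 0.867 × 5.67×10⁻⁸ × 2.56 × (256)⁴ = 0.867 × 5.67×10⁻⁸ × 2.56 × 4.29×10^9.
P = 541 W.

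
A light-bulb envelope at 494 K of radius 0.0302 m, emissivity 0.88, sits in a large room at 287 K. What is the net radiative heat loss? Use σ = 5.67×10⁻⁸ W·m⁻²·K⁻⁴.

A = 4πr² = 4π × (0.0302)² = 0.0115 m².
Q = εσA(T⁴ − T_s⁴). T⁴ − T_s⁴ = (494)⁴ − (287)⁴ = 5.96×10^10 − 6.78×10^9 = 5.28×10^10 K⁴.
Q = 0.88 × 5.67×10⁻⁸ × 0.0115 × 5.28×10^10 = 30.2 W.

Q ≈ 30.2 W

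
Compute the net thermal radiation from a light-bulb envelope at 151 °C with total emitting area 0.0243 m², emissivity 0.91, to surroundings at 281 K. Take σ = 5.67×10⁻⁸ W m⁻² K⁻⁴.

Q ≈ 32.7 W

Convert: 151 °C = 424 K.
Q = εσA(T⁴ − T_s⁴). T⁴ − T_s⁴ = (424)⁴ − (281)⁴ = 3.23×10^10 − 6.23×10^9 = 2.61×10^10 K⁴.
Q = 0.91 × 5.67×10⁻⁸ × 0.0243 × 2.61×10^10 = 32.7 W.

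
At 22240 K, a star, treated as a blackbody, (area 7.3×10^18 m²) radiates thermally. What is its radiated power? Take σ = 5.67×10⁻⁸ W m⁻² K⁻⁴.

P ≈ 1.01×10^29 W

P = σAT⁴ = 5.67×10⁻⁸ × 7.30×10^18 × (22240)⁴ = 5.67×10⁻⁸ × 7.30×10^18 × 2.45×10^17.
P = 1.01×10^29 W.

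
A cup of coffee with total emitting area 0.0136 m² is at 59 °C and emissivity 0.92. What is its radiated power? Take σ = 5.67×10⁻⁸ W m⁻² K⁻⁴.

59 °C = 332 K.
Stefan–Boltzmann: P = εσAT⁴ = 0.92 × 5.67×10⁻⁸ × 0.0136 × (332)⁴ = 0.92 × 5.67×10⁻⁸ × 0.0136 × 1.21×10^10.
P = 8.62 W.

P ≈ 8.62 W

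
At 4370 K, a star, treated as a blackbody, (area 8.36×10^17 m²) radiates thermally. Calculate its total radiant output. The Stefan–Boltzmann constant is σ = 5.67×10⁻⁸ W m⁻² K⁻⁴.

P = σAT⁴ = 5.67×10⁻⁸ × 8.36×10^17 × (4370)⁴ = 5.67×10⁻⁸ × 8.36×10^17 × 3.65×10^14.
P = 1.73×10^25 W.

P ≈ 1.73×10^25 W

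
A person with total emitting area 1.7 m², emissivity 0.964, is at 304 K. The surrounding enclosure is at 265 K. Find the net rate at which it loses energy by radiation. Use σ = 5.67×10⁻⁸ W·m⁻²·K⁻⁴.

Q = εσA(T⁴ − T_s⁴). T⁴ − T_s⁴ = (304)⁴ − (265)⁴ = 8.54×10^9 − 4.93×10^9 = 3.61×10^9 K⁴.
Q = 0.964 × 5.67×10⁻⁸ × 1.70 × 3.61×10^9 = 335 W.

Q ≈ 335 W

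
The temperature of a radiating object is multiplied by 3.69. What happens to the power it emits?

factor ≈ 185

P ∝ T⁴, so the power scales as (3.69)⁴ = 185.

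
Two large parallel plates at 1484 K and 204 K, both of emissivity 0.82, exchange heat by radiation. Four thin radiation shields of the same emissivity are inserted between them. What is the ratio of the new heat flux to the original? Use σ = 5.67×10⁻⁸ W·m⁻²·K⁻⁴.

With N identical shields there are N+1 = 5 gaps in series, each with the same radiative resistance, so the flux falls to 1/(N+1) of its unshielded value.

ratio ≈ 0.200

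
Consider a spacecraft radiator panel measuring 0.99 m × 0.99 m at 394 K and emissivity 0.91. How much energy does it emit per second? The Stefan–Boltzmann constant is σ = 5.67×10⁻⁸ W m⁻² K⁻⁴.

P ≈ 1220 W

A = 0.99 × 0.99 = 0.980 m².
Stefan–Boltzmann: P = εσAT⁴ = 0.91 × 5.67×10⁻⁸ × 0.980 × (394)⁴ = 0.91 × 5.67×10⁻⁸ × 0.980 × 2.41×10^10.
P = 1220 W.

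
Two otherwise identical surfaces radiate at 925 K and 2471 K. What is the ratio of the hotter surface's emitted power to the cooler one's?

ratio ≈ 50.9

P ∝ T⁴, so the ratio is (2471/925)⁴ = (2.671)⁴ = 50.9.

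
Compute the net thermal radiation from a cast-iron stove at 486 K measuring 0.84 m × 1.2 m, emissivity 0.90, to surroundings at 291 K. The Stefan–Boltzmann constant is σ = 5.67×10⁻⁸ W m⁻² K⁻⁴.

Q ≈ 2500 W

A = 0.84 × 1.2 = 1.01 m².
Q = εσA(T⁴ − T_s⁴). T⁴ − T_s⁴ = (486)⁴ − (291)⁴ = 5.58×10^10 − 7.17×10^9 = 4.86×10^10 K⁴.
Q = 0.90 × 5.67×10⁻⁸ × 1.01 × 4.86×10^10 = 2500 W.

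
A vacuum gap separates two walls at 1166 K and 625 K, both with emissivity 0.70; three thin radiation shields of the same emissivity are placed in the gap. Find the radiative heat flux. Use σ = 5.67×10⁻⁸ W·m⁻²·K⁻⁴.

Each of the 4 gaps contributes resistance (2/ε − 1) = 2/0.70 − 1 = 1.857; total = 7.429.
q = σ(T₁⁴ − T₂⁴) / 7.429 = 5.67×10⁻⁸ × 1.70×10^12 / 7.429 = 12900 W/m².

q ≈ 12900 W/m²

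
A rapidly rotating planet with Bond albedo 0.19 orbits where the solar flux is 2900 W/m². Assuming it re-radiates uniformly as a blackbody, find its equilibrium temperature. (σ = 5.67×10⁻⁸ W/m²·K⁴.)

T ≈ 319 K

Power absorbed = (1−a)S·πR²; power emitted = 4πR²σT⁴. Equating and cancelling πR²:
T = ((1−a)S / 4σ)^(1/4) = (2350 / (4 × 5.67×10⁻⁸))^(1/4) = (1.04×10^10)^(1/4).
T = 319 K.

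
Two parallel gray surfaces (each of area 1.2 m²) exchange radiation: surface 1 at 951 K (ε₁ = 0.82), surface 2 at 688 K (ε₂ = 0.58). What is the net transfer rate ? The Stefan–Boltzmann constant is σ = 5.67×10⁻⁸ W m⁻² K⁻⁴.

For two large parallel gray plates, q = σ(T₁⁴ − T₂⁴) / (1/ε₁ + 1/ε₂ − 1).
1/ε₁ + 1/ε₂ − 1 = 1/0.82 + 1/0.58 − 1 = 1.944.
T₁⁴ − T₂⁴ = 8.18×10^11 − 2.24×10^11 = 5.94×10^11 K⁴.
q = 5.67×10⁻⁸ × 5.94×10^11 / 1.944 = 17300 W/m².
Q = q·A = 17300 × 1.2 = 20800 W.

Q ≈ 20800 W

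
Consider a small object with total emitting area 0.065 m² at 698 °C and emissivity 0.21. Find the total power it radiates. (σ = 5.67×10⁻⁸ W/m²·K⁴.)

698 °C = 971 K.
Stefan–Boltzmann: P = εσAT⁴ = 0.21 × 5.67×10⁻⁸ × 0.0650 × (971)⁴ = 0.21 × 5.67×10⁻⁸ × 0.0650 × 8.89×10^11.
P = 688 W.

P ≈ 688 W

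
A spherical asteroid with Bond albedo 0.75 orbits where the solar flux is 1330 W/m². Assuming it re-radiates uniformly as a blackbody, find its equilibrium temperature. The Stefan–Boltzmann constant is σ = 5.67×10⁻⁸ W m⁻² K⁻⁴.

Power absorbed = (1−a)S·πR²; power emitted = 4πR²σT⁴. Equating and cancelling πR²:
T = ((1−a)S / 4σ)^(1/4) = (332 / (4 × 5.67×10⁻⁸))^(1/4) = (1.47×10^9)^(1/4).
T = 196 K.

T ≈ 196 K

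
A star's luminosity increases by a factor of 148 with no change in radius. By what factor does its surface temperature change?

P ∝ T⁴ ⇒ T ∝ P^(1/4), so T scales by (148)^(1/4) = 3.49.

factor ≈ 3.49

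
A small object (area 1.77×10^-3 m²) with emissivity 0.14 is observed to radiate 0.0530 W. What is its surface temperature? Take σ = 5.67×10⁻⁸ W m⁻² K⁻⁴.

From P = εσAT⁴, T = (P / εσA)^(1/4) = (0.0530 / (0.14 × 5.67×10⁻⁸ × 1.77×10^-3))^(1/4).
T = (3.77×10^9)^(1/4) = 248 K.

T ≈ 248 K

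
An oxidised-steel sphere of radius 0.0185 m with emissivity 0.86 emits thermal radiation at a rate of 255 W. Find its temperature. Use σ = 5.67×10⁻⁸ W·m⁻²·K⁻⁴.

A = 4πr² = 4π × (0.0185)² = 4.30×10^-3 m².
From P = εσAT⁴, T = (P / εσA)^(1/4) = (255 / (0.86 × 5.67×10⁻⁸ × 4.30×10^-3))^(1/4).
T = (1.22×10^12)^(1/4) = 1050 K.

T ≈ 1050 K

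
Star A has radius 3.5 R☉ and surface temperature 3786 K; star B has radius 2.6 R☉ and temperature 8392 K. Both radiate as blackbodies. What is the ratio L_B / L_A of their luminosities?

L_B/L_A ≈ 13.3

L = 4πR²σT⁴ ∝ R²T⁴, so L_B/L_A = (2.6/3.5)² × (8392/3786)⁴ = 0.552 × 24.1 = 13.3.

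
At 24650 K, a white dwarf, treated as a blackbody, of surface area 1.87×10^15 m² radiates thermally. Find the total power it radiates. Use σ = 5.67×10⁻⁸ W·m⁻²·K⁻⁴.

P = σAT⁴ = 5.67×10⁻⁸ × 1.87×10^15 × (24650)⁴ = 5.67×10⁻⁸ × 1.87×10^15 × 3.69×10^17.
P = 3.91×10^25 W.

P ≈ 3.91×10^25 W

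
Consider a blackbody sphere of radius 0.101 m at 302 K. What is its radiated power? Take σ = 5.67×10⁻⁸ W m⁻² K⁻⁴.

P ≈ 60.5 W

A = 4πr² = 4π × (0.101)² = 0.128 m².
P = σAT⁴ = 5.67×10⁻⁸ × 0.128 × (302)⁴ = 5.67×10⁻⁸ × 0.128 × 8.32×10^9.
P = 60.5 W.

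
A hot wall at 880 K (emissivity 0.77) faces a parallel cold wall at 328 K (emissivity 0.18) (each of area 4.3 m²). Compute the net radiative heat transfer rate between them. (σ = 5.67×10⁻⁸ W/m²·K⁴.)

Q ≈ 24500 W

For two large parallel gray plates, q = σ(T₁⁴ − T₂⁴) / (1/ε₁ + 1/ε₂ − 1).
1/ε₁ + 1/ε₂ − 1 = 1/0.77 + 1/0.18 − 1 = 5.854.
T₁⁴ − T₂⁴ = 6.00×10^11 − 1.16×10^10 = 5.88×10^11 K⁴.
q = 5.67×10⁻⁸ × 5.88×10^11 / 5.854 = 5700 W/m².
Q = q·A = 5700 × 4.3 = 24500 W.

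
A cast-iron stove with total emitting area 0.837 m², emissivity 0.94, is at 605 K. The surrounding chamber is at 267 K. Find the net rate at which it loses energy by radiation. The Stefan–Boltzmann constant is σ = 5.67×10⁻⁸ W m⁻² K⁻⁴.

Q = εσA(T⁴ − T_s⁴). T⁴ − T_s⁴ = (605)⁴ − (267)⁴ = 1.34×10^11 − 5.08×10^9 = 1.29×10^11 K⁴.
Q = 0.94 × 5.67×10⁻⁸ × 0.837 × 1.29×10^11 = 5750 W.

Q ≈ 5750 W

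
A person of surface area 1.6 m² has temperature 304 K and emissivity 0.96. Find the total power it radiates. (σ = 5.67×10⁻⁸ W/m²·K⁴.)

P ≈ 744 W

P = εσAT⁴ = 0.96 × 5.67×10⁻⁸ × 1.60 × (304)⁴ = 0.96 × 5.67×10⁻⁸ × 1.60 × 8.54×10^9.
P = 744 W.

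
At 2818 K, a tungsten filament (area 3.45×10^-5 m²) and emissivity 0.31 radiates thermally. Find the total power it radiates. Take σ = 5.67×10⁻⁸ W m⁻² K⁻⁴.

P ≈ 38.2 W

P = εσAT⁴ = 0.31 × 5.67×10⁻⁸ × 3.45×10^-5 × (2818)⁴ = 0.31 × 5.67×10⁻⁸ × 3.45×10^-5 × 6.31×10^13.
P = 38.2 W.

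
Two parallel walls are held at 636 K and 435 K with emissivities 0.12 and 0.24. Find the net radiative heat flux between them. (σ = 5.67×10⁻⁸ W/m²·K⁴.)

q ≈ 630 W/m²

For two large parallel gray plates, q = σ(T₁⁴ − T₂⁴) / (1/ε₁ + 1/ε₂ − 1).
1/ε₁ + 1/ε₂ − 1 = 1/0.12 + 1/0.24 − 1 = 11.50.
T₁⁴ − T₂⁴ = 1.64×10^11 − 3.58×10^10 = 1.28×10^11 K⁴.
q = 5.67×10⁻⁸ × 1.28×10^11 / 11.50 = 630 W/m².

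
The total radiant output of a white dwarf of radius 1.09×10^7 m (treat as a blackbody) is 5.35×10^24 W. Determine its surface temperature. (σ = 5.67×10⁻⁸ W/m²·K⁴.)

T ≈ 15900 K

A = 4πr² = 4π × (1.09×10^7)² = 1.49×10^15 m².
From P = σAT⁴, T = (P / σA)^(1/4) = (5.35×10^24 / (5.67×10⁻⁸ × 1.49×10^15))^(1/4).
T = (6.32×10^16)^(1/4) = 15900 K.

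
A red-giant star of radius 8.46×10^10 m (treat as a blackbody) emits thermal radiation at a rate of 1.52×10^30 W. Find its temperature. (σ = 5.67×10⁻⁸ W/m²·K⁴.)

A = 4πr² = 4π × (8.46×10^10)² = 8.99×10^22 m².
From P = σAT⁴, T = (P / σA)^(1/4) = (1.52×10^30 / (5.67×10⁻⁸ × 8.99×10^22))^(1/4).
T = (2.98×10^14)^(1/4) = 4160 K.

T ≈ 4160 K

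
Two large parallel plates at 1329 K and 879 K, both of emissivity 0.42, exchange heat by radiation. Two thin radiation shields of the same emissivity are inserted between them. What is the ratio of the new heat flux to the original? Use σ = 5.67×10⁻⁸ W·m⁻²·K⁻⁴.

ratio ≈ 0.333

With N identical shields there are N+1 = 3 gaps in series, each with the same radiative resistance, so the flux falls to 1/(N+1) of its unshielded value.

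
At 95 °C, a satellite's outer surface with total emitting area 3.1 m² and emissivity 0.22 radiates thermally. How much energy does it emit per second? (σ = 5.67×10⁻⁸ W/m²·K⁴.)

95 °C = 368 K.
Stefan–Boltzmann: P = εσAT⁴ = 0.22 × 5.67×10⁻⁸ × 3.10 × (368)⁴ = 0.22 × 5.67×10⁻⁸ × 3.10 × 1.83×10^10.
P = 709 W.

P ≈ 709 W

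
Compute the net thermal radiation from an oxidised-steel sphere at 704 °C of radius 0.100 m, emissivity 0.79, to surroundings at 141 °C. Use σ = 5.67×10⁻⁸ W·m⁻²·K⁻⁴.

A = 4πr² = 4π × (0.100)² = 0.126 m².
Convert: 704 °C = 977 K; 141 °C = 414 K.
Q = εσA(T⁴ − T_s⁴). T⁴ − T_s⁴ = (977)⁴ − (414)⁴ = 9.11×10^11 − 2.94×10^10 = 8.82×10^11 K⁴.
Q = 0.79 × 5.67×10⁻⁸ × 0.126 × 8.82×10^11 = 4960 W.

Q ≈ 4960 W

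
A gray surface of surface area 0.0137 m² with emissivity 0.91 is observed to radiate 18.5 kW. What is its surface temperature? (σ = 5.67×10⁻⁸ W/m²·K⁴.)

T ≈ 2260 K

From P = εσAT⁴, T = (P / εσA)^(1/4) = (18500 / (0.91 × 5.67×10⁻⁸ × 0.0137))^(1/4).
T = (2.62×10^13)^(1/4) = 2260 K.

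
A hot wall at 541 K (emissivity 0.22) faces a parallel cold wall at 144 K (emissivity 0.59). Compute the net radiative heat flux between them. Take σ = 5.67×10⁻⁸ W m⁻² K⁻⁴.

q ≈ 922 W/m²

For two large parallel gray plates, q = σ(T₁⁴ − T₂⁴) / (1/ε₁ + 1/ε₂ − 1).
1/ε₁ + 1/ε₂ − 1 = 1/0.22 + 1/0.59 − 1 = 5.240.
T₁⁴ − T₂⁴ = 8.57×10^10 − 4.30×10^8 = 8.52×10^10 K⁴.
q = 5.67×10⁻⁸ × 8.52×10^10 / 5.240 = 922 W/m².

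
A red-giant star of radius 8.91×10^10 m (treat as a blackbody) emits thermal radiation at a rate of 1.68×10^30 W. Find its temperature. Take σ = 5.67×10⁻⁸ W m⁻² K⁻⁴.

T ≈ 4150 K

A = 4πr² = 4π × (8.91×10^10)² = 9.98×10^22 m².
From P = σAT⁴, T = (P / σA)^(1/4) = (1.68×10^30 / (5.67×10⁻⁸ × 9.98×10^22))^(1/4).
T = (2.97×10^14)^(1/4) = 4150 K.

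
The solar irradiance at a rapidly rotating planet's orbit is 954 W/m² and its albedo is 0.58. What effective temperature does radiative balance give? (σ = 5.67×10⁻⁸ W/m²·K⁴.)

T ≈ 205 K

Power absorbed = (1−a)S·πR²; power emitted = 4πR²σT⁴. Equating and cancelling πR²:
T = ((1−a)S / 4σ)^(1/4) = (401 / (4 × 5.67×10⁻⁸))^(1/4) = (1.77×10^9)^(1/4).
T = 205 K.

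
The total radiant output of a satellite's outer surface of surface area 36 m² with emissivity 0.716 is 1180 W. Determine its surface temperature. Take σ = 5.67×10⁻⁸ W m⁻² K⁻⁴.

T ≈ 169 K

From P = εσAT⁴, T = (P / εσA)^(1/4) = (1180 / (0.716 × 5.67×10⁻⁸ × 36.0))^(1/4).
T = (8.07×10^8)^(1/4) = 169 K.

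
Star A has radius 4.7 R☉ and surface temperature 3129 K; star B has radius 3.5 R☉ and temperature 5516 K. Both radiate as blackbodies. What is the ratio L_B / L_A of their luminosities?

L_B/L_A ≈ 5.36

L = 4πR²σT⁴ ∝ R²T⁴, so L_B/L_A = (3.5/4.7)² × (5516/3129)⁴ = 0.555 × 9.66 = 5.36.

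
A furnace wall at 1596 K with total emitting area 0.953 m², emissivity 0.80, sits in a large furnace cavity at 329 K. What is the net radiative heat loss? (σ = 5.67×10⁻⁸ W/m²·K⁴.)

Q = εσA(T⁴ − T_s⁴). T⁴ − T_s⁴ = (1596)⁴ − (329)⁴ = 6.49×10^12 − 1.17×10^10 = 6.48×10^12 K⁴.
Q = 0.80 × 5.67×10⁻⁸ × 0.953 × 6.48×10^12 = 2.80×10^5 W.

Q ≈ 2.80×10^5 W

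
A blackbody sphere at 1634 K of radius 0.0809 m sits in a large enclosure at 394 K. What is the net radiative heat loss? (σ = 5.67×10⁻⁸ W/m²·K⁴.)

Q ≈ 33100 W

A = 4πr² = 4π × (0.0809)² = 0.0822 m².
Q = σA(T⁴ − T_s⁴). T⁴ − T_s⁴ = (1634)⁴ − (394)⁴ = 7.13×10^12 − 2.41×10^10 = 7.10×10^12 K⁴.
Q = 5.67×10⁻⁸ × 0.0822 × 7.10×10^12 = 33100 W.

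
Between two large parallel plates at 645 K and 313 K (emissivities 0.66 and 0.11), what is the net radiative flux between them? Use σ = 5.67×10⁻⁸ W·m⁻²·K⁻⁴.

For two large parallel gray plates, q = σ(T₁⁴ − T₂⁴) / (1/ε₁ + 1/ε₂ − 1).
1/ε₁ + 1/ε₂ − 1 = 1/0.66 + 1/0.11 − 1 = 9.606.
T₁⁴ − T₂⁴ = 1.73×10^11 − 9.60×10^9 = 1.63×10^11 K⁴.
q = 5.67×10⁻⁸ × 1.63×10^11 / 9.606 = 965 W/m².

q ≈ 965 W/m²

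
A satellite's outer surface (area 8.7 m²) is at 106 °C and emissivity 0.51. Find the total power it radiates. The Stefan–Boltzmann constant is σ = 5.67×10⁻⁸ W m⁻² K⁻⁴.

P ≈ 5190 W

106 °C = 379 K.
P = εσAT⁴ = 0.51 × 5.67×10⁻⁸ × 8.70 × (379)⁴ = 0.51 × 5.67×10⁻⁸ × 8.70 × 2.06×10^10.
P = 5190 W.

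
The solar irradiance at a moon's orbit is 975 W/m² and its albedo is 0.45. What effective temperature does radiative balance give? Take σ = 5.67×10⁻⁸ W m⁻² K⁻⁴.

T ≈ 221 K

Power absorbed = (1−a)S·πR²; power emitted = 4πR²σT⁴. Equating and cancelling πR²:
T = ((1−a)S / 4σ)^(1/4) = (536 / (4 × 5.67×10⁻⁸))^(1/4) = (2.36×10^9)^(1/4).
T = 221 K.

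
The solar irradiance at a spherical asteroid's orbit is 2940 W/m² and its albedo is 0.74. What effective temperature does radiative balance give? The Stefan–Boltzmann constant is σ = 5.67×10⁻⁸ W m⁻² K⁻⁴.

T ≈ 241 K

Power absorbed = (1−a)S·πR²; power emitted = 4πR²σT⁴. Equating and cancelling πR²:
T = ((1−a)S / 4σ)^(1/4) = (764 / (4 × 5.67×10⁻⁸))^(1/4) = (3.37×10^9)^(1/4).
T = 241 K.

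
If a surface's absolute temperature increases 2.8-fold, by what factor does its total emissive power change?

factor ≈ 61.5

P ∝ T⁴, so the power scales as (2.8)⁴ = 61.5.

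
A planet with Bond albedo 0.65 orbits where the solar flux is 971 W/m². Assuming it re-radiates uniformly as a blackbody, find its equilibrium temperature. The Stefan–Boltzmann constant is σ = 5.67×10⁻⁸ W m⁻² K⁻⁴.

T ≈ 197 K

Power absorbed = (1−a)S·πR²; power emitted = 4πR²σT⁴. Equating and cancelling πR²:
T = ((1−a)S / 4σ)^(1/4) = (340 / (4 × 5.67×10⁻⁸))^(1/4) = (1.50×10^9)^(1/4).
T = 197 K.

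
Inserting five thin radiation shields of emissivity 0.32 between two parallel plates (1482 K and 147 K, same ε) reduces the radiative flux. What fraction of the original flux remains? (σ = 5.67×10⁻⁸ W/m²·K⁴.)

With N identical shields there are N+1 = 6 gaps in series, each with the same radiative resistance, so the flux falls to 1/(N+1) of its unshielded value.

ratio ≈ 0.167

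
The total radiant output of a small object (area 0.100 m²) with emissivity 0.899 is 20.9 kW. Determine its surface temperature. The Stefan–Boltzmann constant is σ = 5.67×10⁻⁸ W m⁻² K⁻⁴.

T ≈ 1420 K

From P = εσAT⁴, T = (P / εσA)^(1/4) = (20900 / (0.899 × 5.67×10⁻⁸ × 0.100))^(1/4).
T = (4.10×10^12)^(1/4) = 1420 K.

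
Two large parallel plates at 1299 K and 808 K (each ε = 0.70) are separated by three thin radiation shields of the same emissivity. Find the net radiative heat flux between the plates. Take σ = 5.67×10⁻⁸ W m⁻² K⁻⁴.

Each of the 4 gaps contributes resistance (2/ε − 1) = 2/0.70 − 1 = 1.857; total = 7.429.
q = σ(T₁⁴ − T₂⁴) / 7.429 = 5.67×10⁻⁸ × 2.42×10^12 / 7.429 = 18500 W/m².

q ≈ 18500 W/m²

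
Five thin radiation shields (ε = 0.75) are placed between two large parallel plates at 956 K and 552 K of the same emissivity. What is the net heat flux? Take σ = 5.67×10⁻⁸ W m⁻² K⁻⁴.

Each of the 6 gaps contributes resistance (2/ε − 1) = 2/0.75 − 1 = 1.667; total = 10.00.
q = σ(T₁⁴ − T₂⁴) / 10.00 = 5.67×10⁻⁸ × 7.42×10^11 / 10.00 = 4210 W/m².

q ≈ 4210 W/m²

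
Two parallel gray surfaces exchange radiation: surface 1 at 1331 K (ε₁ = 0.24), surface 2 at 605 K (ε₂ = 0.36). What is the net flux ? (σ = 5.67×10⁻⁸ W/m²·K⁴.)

For two large parallel gray plates, q = σ(T₁⁴ − T₂⁴) / (1/ε₁ + 1/ε₂ − 1).
1/ε₁ + 1/ε₂ − 1 = 1/0.24 + 1/0.36 − 1 = 5.944.
T₁⁴ − T₂⁴ = 3.14×10^12 − 1.34×10^11 = 3.00×10^12 K⁴.
q = 5.67×10⁻⁸ × 3.00×10^12 / 5.944 = 28700 W/m².

q ≈ 28700 W/m²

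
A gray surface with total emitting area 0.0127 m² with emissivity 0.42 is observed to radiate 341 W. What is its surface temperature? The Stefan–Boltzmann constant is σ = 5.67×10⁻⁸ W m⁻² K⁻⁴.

From P = εσAT⁴, T = (P / εσA)^(1/4) = (341 / (0.42 × 5.67×10⁻⁸ × 0.0127))^(1/4).
T = (1.13×10^12)^(1/4) = 1030 K.

T ≈ 1030 K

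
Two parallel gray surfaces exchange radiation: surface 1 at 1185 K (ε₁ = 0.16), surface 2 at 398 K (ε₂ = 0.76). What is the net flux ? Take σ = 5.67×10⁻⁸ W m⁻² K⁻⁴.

For two large parallel gray plates, q = σ(T₁⁴ − T₂⁴) / (1/ε₁ + 1/ε₂ − 1).
1/ε₁ + 1/ε₂ − 1 = 1/0.16 + 1/0.76 − 1 = 6.566.
T₁⁴ − T₂⁴ = 1.97×10^12 − 2.51×10^10 = 1.95×10^12 K⁴.
q = 5.67×10⁻⁸ × 1.95×10^12 / 6.566 = 16800 W/m².

q ≈ 16800 W/m²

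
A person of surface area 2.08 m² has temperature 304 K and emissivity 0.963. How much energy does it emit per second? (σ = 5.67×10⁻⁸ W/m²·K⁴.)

P = εσAT⁴ = 0.963 × 5.67×10⁻⁸ × 2.08 × (304)⁴ = 0.963 × 5.67×10⁻⁸ × 2.08 × 8.54×10^9.
P = 970 W.

P ≈ 970 W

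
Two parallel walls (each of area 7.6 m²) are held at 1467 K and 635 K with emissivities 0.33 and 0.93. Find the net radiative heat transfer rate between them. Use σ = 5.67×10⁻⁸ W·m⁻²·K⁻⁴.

Q ≈ 6.20×10^5 W

For two large parallel gray plates, q = σ(T₁⁴ − T₂⁴) / (1/ε₁ + 1/ε₂ − 1).
1/ε₁ + 1/ε₂ − 1 = 1/0.33 + 1/0.93 − 1 = 3.106.
T₁⁴ − T₂⁴ = 4.63×10^12 − 1.63×10^11 = 4.47×10^12 K⁴.
q = 5.67×10⁻⁸ × 4.47×10^12 / 3.106 = 81600 W/m².
Q = q·A = 81600 × 7.6 = 6.20×10^5 W.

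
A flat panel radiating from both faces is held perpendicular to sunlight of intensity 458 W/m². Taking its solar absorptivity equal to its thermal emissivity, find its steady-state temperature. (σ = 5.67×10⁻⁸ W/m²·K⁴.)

T ≈ 252 K

Absorbed flux αS = emitted flux 2εσT⁴ per unit area; with α = ε this gives T = (S/2σ)^(1/4).
T = (458 / (2 × 5.67×10⁻⁸))^(1/4) = (4.04×10^9)^(1/4).
T = 252 K.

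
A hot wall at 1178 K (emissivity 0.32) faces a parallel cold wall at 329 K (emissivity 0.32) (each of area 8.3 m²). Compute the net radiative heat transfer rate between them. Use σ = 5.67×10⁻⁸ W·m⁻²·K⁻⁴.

Q ≈ 1.72×10^5 W

For two large parallel gray plates, q = σ(T₁⁴ − T₂⁴) / (1/ε₁ + 1/ε₂ − 1).
1/ε₁ + 1/ε₂ − 1 = 1/0.32 + 1/0.32 − 1 = 5.250.
T₁⁴ − T₂⁴ = 1.93×10^12 − 1.17×10^10 = 1.91×10^12 K⁴.
q = 5.67×10⁻⁸ × 1.91×10^12 / 5.250 = 20700 W/m².
Q = q·A = 20700 × 8.3 = 1.72×10^5 W.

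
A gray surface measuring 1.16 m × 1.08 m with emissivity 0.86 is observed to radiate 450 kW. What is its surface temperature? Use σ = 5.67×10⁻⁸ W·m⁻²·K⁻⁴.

A = 1.16 × 1.08 = 1.25 m².
From P = εσAT⁴, T = (P / εσA)^(1/4) = (4.50×10^5 / (0.86 × 5.67×10⁻⁸ × 1.25))^(1/4).
T = (7.37×10^12)^(1/4) = 1650 K.

T ≈ 1650 K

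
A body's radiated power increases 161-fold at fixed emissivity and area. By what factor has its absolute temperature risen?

factor ≈ 3.56

P ∝ T⁴ ⇒ T ∝ P^(1/4), so T scales by (161)^(1/4) = 3.56.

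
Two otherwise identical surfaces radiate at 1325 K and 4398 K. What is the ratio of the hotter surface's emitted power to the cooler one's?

P ∝ T⁴, so the ratio is (4398/1325)⁴ = (3.319)⁴ = 121.

ratio ≈ 121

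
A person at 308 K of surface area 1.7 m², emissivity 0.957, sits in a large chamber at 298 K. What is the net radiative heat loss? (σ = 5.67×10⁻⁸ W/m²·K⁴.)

Q ≈ 103 W

Q = εσA(T⁴ − T_s⁴). T⁴ − T_s⁴ = (308)⁴ − (298)⁴ = 9.00×10^9 − 7.89×10^9 = 1.11×10^9 K⁴.
Q = 0.957 × 5.67×10⁻⁸ × 1.70 × 1.11×10^9 = 103 W.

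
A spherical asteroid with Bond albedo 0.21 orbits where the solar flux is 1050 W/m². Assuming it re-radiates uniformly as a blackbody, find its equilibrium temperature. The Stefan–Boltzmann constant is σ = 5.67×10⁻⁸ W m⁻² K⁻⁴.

T ≈ 246 K

Power absorbed = (1−a)S·πR²; power emitted = 4πR²σT⁴. Equating and cancelling πR²:
T = ((1−a)S / 4σ)^(1/4) = (830 / (4 × 5.67×10⁻⁸))^(1/4) = (3.66×10^9)^(1/4).
T = 246 K.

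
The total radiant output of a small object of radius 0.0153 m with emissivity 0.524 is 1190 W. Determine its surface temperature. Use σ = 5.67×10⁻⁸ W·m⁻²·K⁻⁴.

T ≈ 1920 K

A = 4πr² = 4π × (0.0153)² = 2.94×10^-3 m².
From P = εσAT⁴, T = (P / εσA)^(1/4) = (1190 / (0.524 × 5.67×10⁻⁸ × 2.94×10^-3))^(1/4).
T = (1.36×10^13)^(1/4) = 1920 K.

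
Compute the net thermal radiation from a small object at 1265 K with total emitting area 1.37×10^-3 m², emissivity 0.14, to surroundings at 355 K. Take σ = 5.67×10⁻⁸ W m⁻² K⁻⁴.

Q = εσA(T⁴ − T_s⁴). T⁴ − T_s⁴ = (1265)⁴ − (355)⁴ = 2.56×10^12 − 1.59×10^10 = 2.54×10^12 K⁴.
Q = 0.14 × 5.67×10⁻⁸ × 1.37×10^-3 × 2.54×10^12 = 27.7 W.

Q ≈ 27.7 W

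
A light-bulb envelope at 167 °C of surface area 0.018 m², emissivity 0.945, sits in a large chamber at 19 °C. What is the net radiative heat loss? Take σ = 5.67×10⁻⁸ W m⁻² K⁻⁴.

Convert: 167 °C = 440 K; 19 °C = 292 K.
Q = εσA(T⁴ − T_s⁴). T⁴ − T_s⁴ = (440)⁴ − (292)⁴ = 3.75×10^10 − 7.27×10^9 = 3.02×10^10 K⁴.
Q = 0.945 × 5.67×10⁻⁸ × 0.0180 × 3.02×10^10 = 29.1 W.

Q ≈ 29.1 W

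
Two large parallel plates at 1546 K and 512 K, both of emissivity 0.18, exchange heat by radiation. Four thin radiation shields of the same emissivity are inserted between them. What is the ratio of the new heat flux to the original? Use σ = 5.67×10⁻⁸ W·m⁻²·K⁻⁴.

With N identical shields there are N+1 = 5 gaps in series, each with the same radiative resistance, so the flux falls to 1/(N+1) of its unshielded value.

ratio ≈ 0.200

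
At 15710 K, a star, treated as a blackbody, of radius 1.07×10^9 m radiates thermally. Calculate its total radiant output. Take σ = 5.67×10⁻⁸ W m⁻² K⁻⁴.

P ≈ 4.97×10^28 W

A = 4πr² = 4π × (1.07×10^9)² = 1.44×10^19 m².
P = σAT⁴ = 5.67×10⁻⁸ × 1.44×10^19 × (15710)⁴ = 5.67×10⁻⁸ × 1.44×10^19 × 6.09×10^16.
P = 4.97×10^28 W.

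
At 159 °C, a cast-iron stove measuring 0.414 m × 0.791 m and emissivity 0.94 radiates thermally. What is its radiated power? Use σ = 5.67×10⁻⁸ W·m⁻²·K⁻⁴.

P ≈ 608 W

A = 0.414 × 0.791 = 0.327 m².
159 °C = 432 K.
Stefan–Boltzmann: P = εσAT⁴ = 0.94 × 5.67×10⁻⁸ × 0.327 × (432)⁴ = 0.94 × 5.67×10⁻⁸ × 0.327 × 3.48×10^10.
P = 608 W.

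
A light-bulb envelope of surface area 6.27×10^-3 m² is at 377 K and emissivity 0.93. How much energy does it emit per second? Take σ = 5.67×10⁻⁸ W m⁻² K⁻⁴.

P ≈ 6.68 W

Stefan–Boltzmann: P = εσAT⁴ = 0.93 × 5.67×10⁻⁸ × 6.27×10^-3 × (377)⁴ = 0.93 × 5.67×10⁻⁸ × 6.27×10^-3 × 2.02×10^10.
P = 6.68 W.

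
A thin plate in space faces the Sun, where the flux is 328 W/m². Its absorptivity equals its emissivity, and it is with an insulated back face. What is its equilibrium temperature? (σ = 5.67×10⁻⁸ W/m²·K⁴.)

T ≈ 276 K

Absorbed flux αS = emitted flux εσT⁴ (one radiating face); with α = ε, T = (S/σ)^(1/4).
T = (328 / 5.67×10⁻⁸)^(1/4) = (5.78×10^9)^(1/4).
T = 276 K.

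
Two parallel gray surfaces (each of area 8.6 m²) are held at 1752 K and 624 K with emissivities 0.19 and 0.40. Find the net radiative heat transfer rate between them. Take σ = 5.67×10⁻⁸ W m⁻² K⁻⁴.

For two large parallel gray plates, q = σ(T₁⁴ − T₂⁴) / (1/ε₁ + 1/ε₂ − 1).
1/ε₁ + 1/ε₂ − 1 = 1/0.19 + 1/0.40 − 1 = 6.763.
T₁⁴ − T₂⁴ = 9.42×10^12 − 1.52×10^11 = 9.27×10^12 K⁴.
q = 5.67×10⁻⁸ × 9.27×10^12 / 6.763 = 77700 W/m².
Q = q·A = 77700 × 8.6 = 6.68×10^5 W.

Q ≈ 6.68×10^5 W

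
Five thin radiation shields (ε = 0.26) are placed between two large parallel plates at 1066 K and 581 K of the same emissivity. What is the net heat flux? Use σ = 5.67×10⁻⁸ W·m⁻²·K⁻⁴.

Each of the 6 gaps contributes resistance (2/ε − 1) = 2/0.26 − 1 = 6.692; total = 40.15.
q = σ(T₁⁴ − T₂⁴) / 40.15 = 5.67×10⁻⁸ × 1.18×10^12 / 40.15 = 1660 W/m².

q ≈ 1660 W/m²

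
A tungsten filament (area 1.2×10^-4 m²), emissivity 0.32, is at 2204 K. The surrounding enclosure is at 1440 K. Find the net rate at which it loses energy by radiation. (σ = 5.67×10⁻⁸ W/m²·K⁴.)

Q = εσA(T⁴ − T_s⁴). T⁴ − T_s⁴ = (2204)⁴ − (1440)⁴ = 2.36×10^13 − 4.30×10^12 = 1.93×10^13 K⁴.
Q = 0.32 × 5.67×10⁻⁸ × 1.20×10^-4 × 1.93×10^13 = 42.0 W.

Q ≈ 42.0 W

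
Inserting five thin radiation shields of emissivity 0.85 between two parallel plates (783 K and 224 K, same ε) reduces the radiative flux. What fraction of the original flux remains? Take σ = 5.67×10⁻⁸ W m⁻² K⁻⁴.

With N identical shields there are N+1 = 6 gaps in series, each with the same radiative resistance, so the flux falls to 1/(N+1) of its unshielded value.

ratio ≈ 0.167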